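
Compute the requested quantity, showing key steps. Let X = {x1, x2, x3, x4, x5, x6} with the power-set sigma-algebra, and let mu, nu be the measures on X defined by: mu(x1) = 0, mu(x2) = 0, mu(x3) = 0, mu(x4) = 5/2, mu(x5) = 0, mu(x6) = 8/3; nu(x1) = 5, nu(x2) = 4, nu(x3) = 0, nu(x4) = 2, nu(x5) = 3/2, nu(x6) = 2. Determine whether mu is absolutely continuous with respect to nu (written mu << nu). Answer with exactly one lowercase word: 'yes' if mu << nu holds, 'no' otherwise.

mu << nu means: every nu-null measurable set is also mu-null; equivalently, for every atom x, if nu({x}) = 0 then mu({x}) = 0.
Checking each atom:
  x1: nu = 5 > 0 -> no constraint.
  x2: nu = 4 > 0 -> no constraint.
  x3: nu = 0, mu = 0 -> consistent with mu << nu.
  x4: nu = 2 > 0 -> no constraint.
  x5: nu = 3/2 > 0 -> no constraint.
  x6: nu = 2 > 0 -> no constraint.
No atom violates the condition. Therefore mu << nu.

yes


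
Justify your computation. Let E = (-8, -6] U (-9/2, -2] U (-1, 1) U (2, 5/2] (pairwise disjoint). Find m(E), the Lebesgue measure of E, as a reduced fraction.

For pairwise disjoint intervals, m(union_i I_i) = sum_i m(I_i),
and m is invariant under swapping open/closed endpoints (single points have measure 0).
So m(E) = sum_i (b_i - a_i).
  I_1 has length -6 - (-8) = 2.
  I_2 has length -2 - (-9/2) = 5/2.
  I_3 has length 1 - (-1) = 2.
  I_4 has length 5/2 - 2 = 1/2.
Summing:
  m(E) = 2 + 5/2 + 2 + 1/2 = 7.

7


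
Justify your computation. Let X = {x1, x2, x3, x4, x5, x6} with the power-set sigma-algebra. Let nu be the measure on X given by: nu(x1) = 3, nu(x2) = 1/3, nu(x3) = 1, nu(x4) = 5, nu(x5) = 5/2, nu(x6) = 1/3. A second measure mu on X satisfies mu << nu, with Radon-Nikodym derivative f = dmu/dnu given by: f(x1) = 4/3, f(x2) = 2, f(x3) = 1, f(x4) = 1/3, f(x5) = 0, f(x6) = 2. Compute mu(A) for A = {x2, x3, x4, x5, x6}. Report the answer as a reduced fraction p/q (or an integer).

By the defining property of the Radon-Nikodym derivative, for every measurable set A,
  mu(A) = integral_A f dnu.
Since nu is a discrete measure concentrated on the atoms of X, the integral over A reduces to the sum
  mu(A) = sum_{x in A} f(x) * nu({x}).
Computing each term:
  x2: f(x2) * nu(x2) = 2 * 1/3 = 2/3.
  x3: f(x3) * nu(x3) = 1 * 1 = 1.
  x4: f(x4) * nu(x4) = 1/3 * 5 = 5/3.
  x5: f(x5) * nu(x5) = 0 * 5/2 = 0.
  x6: f(x6) * nu(x6) = 2 * 1/3 = 2/3.
Summing: mu(A) = 2/3 + 1 + 5/3 + 0 + 2/3 = 4.

4


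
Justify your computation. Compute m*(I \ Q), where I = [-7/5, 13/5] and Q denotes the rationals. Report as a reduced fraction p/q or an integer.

The interval I = [-7/5, 13/5] has m(I) = 13/5 - (-7/5) = 4 (endpoints are measure-zero, so open/closed/half-open agree). Write I = (I cap Q) u (I \ Q). The rationals in I are countable, so m*(I cap Q) = 0 (cover each rational by intervals whose total length is arbitrarily small). By countable subadditivity m*(I) <= m*(I cap Q) + m*(I \ Q), hence m*(I \ Q) >= m(I) = 4. The reverse inequality m*(I \ Q) <= m*(I) = 4 is trivial since (I \ Q) is a subset of I. Therefore m*(I \ Q) = 4.

4


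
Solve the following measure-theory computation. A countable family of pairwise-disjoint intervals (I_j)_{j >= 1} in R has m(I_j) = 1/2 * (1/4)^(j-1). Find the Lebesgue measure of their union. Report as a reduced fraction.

By countable additivity of the Lebesgue measure on pairwise disjoint measurable sets,
  m(union_{j >= 1} I_j) = sum_{j >= 1} m(I_j) = sum_{j >= 1} a * r^(j-1),
  with a = 1/2 and r = 1/4.
Since 0 < r = 1/4 < 1, the geometric series converges:
  sum_{j >= 1} a * r^(j-1) = a / (1 - r).
  = 1/2 / (1 - 1/4)
  = 1/2 / (3/4)
  = 2/3.

2/3


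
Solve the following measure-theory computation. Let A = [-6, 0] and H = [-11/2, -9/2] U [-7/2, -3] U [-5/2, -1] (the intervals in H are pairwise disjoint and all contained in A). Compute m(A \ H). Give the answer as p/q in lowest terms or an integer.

The ambient interval has length m(A) = 0 - (-6) = 6.
Since the holes are disjoint and sit inside A, by finite additivity
  m(H) = sum_i (b_i - a_i), and m(A \ H) = m(A) - m(H).
Computing the hole measures:
  m(H_1) = -9/2 - (-11/2) = 1.
  m(H_2) = -3 - (-7/2) = 1/2.
  m(H_3) = -1 - (-5/2) = 3/2.
Summed: m(H) = 1 + 1/2 + 3/2 = 3.
So m(A \ H) = 6 - 3 = 3.

3


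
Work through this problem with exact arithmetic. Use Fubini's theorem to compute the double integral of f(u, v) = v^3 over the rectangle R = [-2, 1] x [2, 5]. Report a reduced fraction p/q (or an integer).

f(u, v) is a tensor product of a function of u and a function of v, and both factors are bounded continuous (hence Lebesgue integrable) on the rectangle, so Fubini's theorem applies:
  integral_R f d(m x m) = (integral_a1^b1 1 du) * (integral_a2^b2 v^3 dv).
Inner integral in u: integral_{-2}^{1} 1 du = (1^1 - (-2)^1)/1
  = 3.
Inner integral in v: integral_{2}^{5} v^3 dv = (5^4 - 2^4)/4
  = 609/4.
Product: (3) * (609/4) = 1827/4.

1827/4


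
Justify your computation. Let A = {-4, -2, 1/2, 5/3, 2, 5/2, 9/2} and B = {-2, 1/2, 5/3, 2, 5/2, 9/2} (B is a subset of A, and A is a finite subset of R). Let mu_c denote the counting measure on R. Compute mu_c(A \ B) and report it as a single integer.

Counting measure assigns mu_c(E) = |E| (number of elements) when E is finite. For B subset A, A \ B is the set of elements of A not in B, so |A \ B| = |A| - |B|.
|A| = 7, |B| = 6, so mu_c(A \ B) = 7 - 6 = 1.

1


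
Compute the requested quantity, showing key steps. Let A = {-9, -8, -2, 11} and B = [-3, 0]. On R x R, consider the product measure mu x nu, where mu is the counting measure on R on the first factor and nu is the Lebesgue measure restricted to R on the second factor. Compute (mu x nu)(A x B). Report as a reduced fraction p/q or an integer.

For a measurable rectangle A x B, the product measure satisfies
  (mu x nu)(A x B) = mu(A) * nu(B).
  mu(A) = 4.
  nu(B) = 3.
  (mu x nu)(A x B) = 4 * 3 = 12.

12


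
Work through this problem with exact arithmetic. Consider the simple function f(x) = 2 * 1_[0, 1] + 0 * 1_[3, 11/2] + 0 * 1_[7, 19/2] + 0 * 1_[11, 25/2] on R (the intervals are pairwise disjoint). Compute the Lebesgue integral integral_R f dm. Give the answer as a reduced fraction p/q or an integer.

For a simple function f = sum_i c_i * 1_{A_i} with disjoint A_i,
  integral f dm = sum_i c_i * m(A_i).
Lengths of the A_i:
  m(A_1) = 1 - 0 = 1.
  m(A_2) = 11/2 - 3 = 5/2.
  m(A_3) = 19/2 - 7 = 5/2.
  m(A_4) = 25/2 - 11 = 3/2.
Contributions c_i * m(A_i):
  (2) * (1) = 2.
  (0) * (5/2) = 0.
  (0) * (5/2) = 0.
  (0) * (3/2) = 0.
Total: 2 + 0 + 0 + 0 = 2.

2


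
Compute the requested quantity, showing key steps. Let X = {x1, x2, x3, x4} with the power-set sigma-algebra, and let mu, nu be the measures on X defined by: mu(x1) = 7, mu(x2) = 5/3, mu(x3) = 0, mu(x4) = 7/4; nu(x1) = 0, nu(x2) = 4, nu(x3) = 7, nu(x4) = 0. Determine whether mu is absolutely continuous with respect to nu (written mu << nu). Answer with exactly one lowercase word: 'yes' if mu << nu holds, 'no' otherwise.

mu << nu means: every nu-null measurable set is also mu-null; equivalently, for every atom x, if nu({x}) = 0 then mu({x}) = 0.
Checking each atom:
  x1: nu = 0, mu = 7 > 0 -> violates mu << nu.
  x2: nu = 4 > 0 -> no constraint.
  x3: nu = 7 > 0 -> no constraint.
  x4: nu = 0, mu = 7/4 > 0 -> violates mu << nu.
The atom(s) x1, x4 violate the condition (nu = 0 but mu > 0). Therefore mu is NOT absolutely continuous w.r.t. nu.

no


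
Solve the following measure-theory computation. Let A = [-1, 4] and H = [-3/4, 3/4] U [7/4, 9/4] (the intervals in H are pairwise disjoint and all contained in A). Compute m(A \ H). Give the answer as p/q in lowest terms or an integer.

The ambient interval has length m(A) = 4 - (-1) = 5.
Since the holes are disjoint and sit inside A, by finite additivity
  m(H) = sum_i (b_i - a_i), and m(A \ H) = m(A) - m(H).
Computing the hole measures:
  m(H_1) = 3/4 - (-3/4) = 3/2.
  m(H_2) = 9/4 - 7/4 = 1/2.
Summed: m(H) = 3/2 + 1/2 = 2.
So m(A \ H) = 5 - 2 = 3.

3


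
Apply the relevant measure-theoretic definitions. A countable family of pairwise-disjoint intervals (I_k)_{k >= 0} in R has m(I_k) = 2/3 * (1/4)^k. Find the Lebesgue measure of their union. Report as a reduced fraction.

By countable additivity of the Lebesgue measure on pairwise disjoint measurable sets,
  m(union_{k >= 0} I_k) = sum_{k >= 0} m(I_k) = sum_{k >= 0} a * r^k,
  with a = 2/3 and r = 1/4.
Since 0 < r = 1/4 < 1, the geometric series converges:
  sum_{k >= 0} a * r^k = a / (1 - r).
  = 2/3 / (1 - 1/4)
  = 2/3 / (3/4)
  = 8/9.

8/9


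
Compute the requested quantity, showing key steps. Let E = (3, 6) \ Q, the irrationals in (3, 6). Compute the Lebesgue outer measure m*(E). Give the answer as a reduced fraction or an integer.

The interval I = (3, 6) has m(I) = 6 - 3 = 3 (endpoints are measure-zero, so open/closed/half-open agree). Write I = (I cap Q) u (I \ Q). The rationals in I are countable, so m*(I cap Q) = 0 (cover each rational by intervals whose total length is arbitrarily small). By countable subadditivity m*(I) <= m*(I cap Q) + m*(I \ Q), hence m*(I \ Q) >= m(I) = 3. The reverse inequality m*(I \ Q) <= m*(I) = 3 is trivial since (I \ Q) is a subset of I. Therefore m*(I \ Q) = 3.

3


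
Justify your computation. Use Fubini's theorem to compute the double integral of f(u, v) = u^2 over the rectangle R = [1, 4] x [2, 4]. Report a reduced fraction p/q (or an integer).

f(u, v) is a tensor product of a function of u and a function of v, and both factors are bounded continuous (hence Lebesgue integrable) on the rectangle, so Fubini's theorem applies:
  integral_R f d(m x m) = (integral_a1^b1 u^2 du) * (integral_a2^b2 1 dv).
Inner integral in u: integral_{1}^{4} u^2 du = (4^3 - 1^3)/3
  = 21.
Inner integral in v: integral_{2}^{4} 1 dv = (4^1 - 2^1)/1
  = 2.
Product: (21) * (2) = 42.

42


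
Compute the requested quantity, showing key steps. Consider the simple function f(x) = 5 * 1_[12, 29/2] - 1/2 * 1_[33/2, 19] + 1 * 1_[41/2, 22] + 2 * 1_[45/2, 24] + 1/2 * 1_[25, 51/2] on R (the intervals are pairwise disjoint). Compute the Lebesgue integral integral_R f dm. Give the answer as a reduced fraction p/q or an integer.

For a simple function f = sum_i c_i * 1_{A_i} with disjoint A_i,
  integral f dm = sum_i c_i * m(A_i).
Lengths of the A_i:
  m(A_1) = 29/2 - 12 = 5/2.
  m(A_2) = 19 - 33/2 = 5/2.
  m(A_3) = 22 - 41/2 = 3/2.
  m(A_4) = 24 - 45/2 = 3/2.
  m(A_5) = 51/2 - 25 = 1/2.
Contributions c_i * m(A_i):
  (5) * (5/2) = 25/2.
  (-1/2) * (5/2) = -5/4.
  (1) * (3/2) = 3/2.
  (2) * (3/2) = 3.
  (1/2) * (1/2) = 1/4.
Total: 25/2 - 5/4 + 3/2 + 3 + 1/4 = 16.

16


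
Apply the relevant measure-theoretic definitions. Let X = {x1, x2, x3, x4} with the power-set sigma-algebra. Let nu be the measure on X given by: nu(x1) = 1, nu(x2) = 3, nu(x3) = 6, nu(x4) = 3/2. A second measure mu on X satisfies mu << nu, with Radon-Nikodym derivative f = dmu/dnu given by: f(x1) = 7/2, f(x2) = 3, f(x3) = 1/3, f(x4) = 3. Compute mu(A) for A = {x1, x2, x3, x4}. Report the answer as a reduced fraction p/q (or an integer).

By the defining property of the Radon-Nikodym derivative, for every measurable set A,
  mu(A) = integral_A f dnu.
Since nu is a discrete measure concentrated on the atoms of X, the integral over A reduces to the sum
  mu(A) = sum_{x in A} f(x) * nu({x}).
Computing each term:
  x1: f(x1) * nu(x1) = 7/2 * 1 = 7/2.
  x2: f(x2) * nu(x2) = 3 * 3 = 9.
  x3: f(x3) * nu(x3) = 1/3 * 6 = 2.
  x4: f(x4) * nu(x4) = 3 * 3/2 = 9/2.
Summing: mu(A) = 7/2 + 9 + 2 + 9/2 = 19.

19


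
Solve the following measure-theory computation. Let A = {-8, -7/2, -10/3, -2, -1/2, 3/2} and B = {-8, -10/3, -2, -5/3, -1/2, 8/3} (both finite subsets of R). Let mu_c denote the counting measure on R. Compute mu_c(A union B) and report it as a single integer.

Counting measure on a finite set equals cardinality. By inclusion-exclusion, |A union B| = |A| + |B| - |A cap B|.
|A| = 6, |B| = 6, |A cap B| = 4.
So mu_c(A union B) = 6 + 6 - 4 = 8.

8


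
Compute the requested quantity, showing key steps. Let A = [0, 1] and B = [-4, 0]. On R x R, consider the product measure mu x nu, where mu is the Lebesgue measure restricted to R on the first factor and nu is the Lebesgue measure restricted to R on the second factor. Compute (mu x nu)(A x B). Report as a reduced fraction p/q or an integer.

For a measurable rectangle A x B, the product measure satisfies
  (mu x nu)(A x B) = mu(A) * nu(B).
  mu(A) = 1.
  nu(B) = 4.
  (mu x nu)(A x B) = 1 * 4 = 4.

4


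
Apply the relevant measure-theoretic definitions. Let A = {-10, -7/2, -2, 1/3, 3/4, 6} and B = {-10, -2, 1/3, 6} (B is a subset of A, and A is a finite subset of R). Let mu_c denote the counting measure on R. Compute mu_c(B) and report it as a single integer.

Counting measure assigns mu_c(E) = |E| (number of elements) when E is finite.
B has 4 element(s), so mu_c(B) = 4.

4


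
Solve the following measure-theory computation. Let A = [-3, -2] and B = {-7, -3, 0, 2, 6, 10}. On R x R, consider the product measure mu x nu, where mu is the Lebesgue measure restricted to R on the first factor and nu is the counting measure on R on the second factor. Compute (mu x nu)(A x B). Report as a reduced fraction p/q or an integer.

For a measurable rectangle A x B, the product measure satisfies
  (mu x nu)(A x B) = mu(A) * nu(B).
  mu(A) = 1.
  nu(B) = 6.
  (mu x nu)(A x B) = 1 * 6 = 6.

6


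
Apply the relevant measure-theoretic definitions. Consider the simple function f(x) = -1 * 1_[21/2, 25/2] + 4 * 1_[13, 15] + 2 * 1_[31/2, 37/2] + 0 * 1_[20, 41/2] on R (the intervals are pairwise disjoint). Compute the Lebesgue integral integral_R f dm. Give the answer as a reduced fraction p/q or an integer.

For a simple function f = sum_i c_i * 1_{A_i} with disjoint A_i,
  integral f dm = sum_i c_i * m(A_i).
Lengths of the A_i:
  m(A_1) = 25/2 - 21/2 = 2.
  m(A_2) = 15 - 13 = 2.
  m(A_3) = 37/2 - 31/2 = 3.
  m(A_4) = 41/2 - 20 = 1/2.
Contributions c_i * m(A_i):
  (-1) * (2) = -2.
  (4) * (2) = 8.
  (2) * (3) = 6.
  (0) * (1/2) = 0.
Total: -2 + 8 + 6 + 0 = 12.

12


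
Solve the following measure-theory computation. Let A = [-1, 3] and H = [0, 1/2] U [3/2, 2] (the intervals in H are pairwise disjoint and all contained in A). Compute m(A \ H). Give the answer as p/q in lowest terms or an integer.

The ambient interval has length m(A) = 3 - (-1) = 4.
Since the holes are disjoint and sit inside A, by finite additivity
  m(H) = sum_i (b_i - a_i), and m(A \ H) = m(A) - m(H).
Computing the hole measures:
  m(H_1) = 1/2 - 0 = 1/2.
  m(H_2) = 2 - 3/2 = 1/2.
Summed: m(H) = 1/2 + 1/2 = 1.
So m(A \ H) = 4 - 1 = 3.

3


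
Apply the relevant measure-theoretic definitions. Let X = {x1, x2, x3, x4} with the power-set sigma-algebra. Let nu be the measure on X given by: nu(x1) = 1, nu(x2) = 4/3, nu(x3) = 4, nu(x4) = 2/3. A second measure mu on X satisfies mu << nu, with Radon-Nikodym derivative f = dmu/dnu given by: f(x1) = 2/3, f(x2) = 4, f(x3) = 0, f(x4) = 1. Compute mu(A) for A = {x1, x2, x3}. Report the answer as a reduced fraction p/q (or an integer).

By the defining property of the Radon-Nikodym derivative, for every measurable set A,
  mu(A) = integral_A f dnu.
Since nu is a discrete measure concentrated on the atoms of X, the integral over A reduces to the sum
  mu(A) = sum_{x in A} f(x) * nu({x}).
Computing each term:
  x1: f(x1) * nu(x1) = 2/3 * 1 = 2/3.
  x2: f(x2) * nu(x2) = 4 * 4/3 = 16/3.
  x3: f(x3) * nu(x3) = 0 * 4 = 0.
Summing: mu(A) = 2/3 + 16/3 + 0 = 6.

6


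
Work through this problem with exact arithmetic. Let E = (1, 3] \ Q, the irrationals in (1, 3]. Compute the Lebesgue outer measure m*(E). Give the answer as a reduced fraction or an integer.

The interval I = (1, 3] has m(I) = 3 - 1 = 2 (endpoints are measure-zero, so open/closed/half-open agree). Write I = (I cap Q) u (I \ Q). The rationals in I are countable, so m*(I cap Q) = 0 (cover each rational by intervals whose total length is arbitrarily small). By countable subadditivity m*(I) <= m*(I cap Q) + m*(I \ Q), hence m*(I \ Q) >= m(I) = 2. The reverse inequality m*(I \ Q) <= m*(I) = 2 is trivial since (I \ Q) is a subset of I. Therefore m*(I \ Q) = 2.

2


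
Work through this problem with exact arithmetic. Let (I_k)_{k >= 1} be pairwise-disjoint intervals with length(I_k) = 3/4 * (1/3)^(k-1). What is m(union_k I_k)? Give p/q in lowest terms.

By countable additivity of the Lebesgue measure on pairwise disjoint measurable sets,
  m(union_{k >= 1} I_k) = sum_{k >= 1} m(I_k) = sum_{k >= 1} a * r^(k-1),
  with a = 3/4 and r = 1/3.
Since 0 < r = 1/3 < 1, the geometric series converges:
  sum_{k >= 1} a * r^(k-1) = a / (1 - r).
  = 3/4 / (1 - 1/3)
  = 3/4 / (2/3)
  = 9/8.

9/8


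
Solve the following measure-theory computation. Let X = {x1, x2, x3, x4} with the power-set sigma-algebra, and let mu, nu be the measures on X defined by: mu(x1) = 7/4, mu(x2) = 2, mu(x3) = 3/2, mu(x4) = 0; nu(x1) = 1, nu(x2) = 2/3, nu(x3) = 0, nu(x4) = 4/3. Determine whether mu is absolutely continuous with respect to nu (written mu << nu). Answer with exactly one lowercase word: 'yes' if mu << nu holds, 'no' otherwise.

mu << nu means: every nu-null measurable set is also mu-null; equivalently, for every atom x, if nu({x}) = 0 then mu({x}) = 0.
Checking each atom:
  x1: nu = 1 > 0 -> no constraint.
  x2: nu = 2/3 > 0 -> no constraint.
  x3: nu = 0, mu = 3/2 > 0 -> violates mu << nu.
  x4: nu = 4/3 > 0 -> no constraint.
The atom(s) x3 violate the condition (nu = 0 but mu > 0). Therefore mu is NOT absolutely continuous w.r.t. nu.

no


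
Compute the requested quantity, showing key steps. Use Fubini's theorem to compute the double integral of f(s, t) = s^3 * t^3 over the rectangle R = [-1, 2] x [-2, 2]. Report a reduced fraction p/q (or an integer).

f(s, t) is a tensor product of a function of s and a function of t, and both factors are bounded continuous (hence Lebesgue integrable) on the rectangle, so Fubini's theorem applies:
  integral_R f d(m x m) = (integral_a1^b1 s^3 ds) * (integral_a2^b2 t^3 dt).
Inner integral in s: integral_{-1}^{2} s^3 ds = (2^4 - (-1)^4)/4
  = 15/4.
Inner integral in t: integral_{-2}^{2} t^3 dt = (2^4 - (-2)^4)/4
  = 0.
Product: (15/4) * (0) = 0.

0


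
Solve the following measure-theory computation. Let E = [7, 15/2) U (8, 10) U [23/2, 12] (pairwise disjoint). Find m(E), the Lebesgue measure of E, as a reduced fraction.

For pairwise disjoint intervals, m(union_i I_i) = sum_i m(I_i),
and m is invariant under swapping open/closed endpoints (single points have measure 0).
So m(E) = sum_i (b_i - a_i).
  I_1 has length 15/2 - 7 = 1/2.
  I_2 has length 10 - 8 = 2.
  I_3 has length 12 - 23/2 = 1/2.
Summing:
  m(E) = 1/2 + 2 + 1/2 = 3.

3


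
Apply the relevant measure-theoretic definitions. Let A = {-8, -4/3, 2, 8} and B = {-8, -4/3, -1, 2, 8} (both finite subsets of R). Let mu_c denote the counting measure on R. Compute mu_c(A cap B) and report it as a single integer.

Counting measure on a finite set equals cardinality. mu_c(A cap B) = |A cap B| (elements appearing in both).
Enumerating the elements of A that also lie in B gives 4 element(s).
So mu_c(A cap B) = 4.

4


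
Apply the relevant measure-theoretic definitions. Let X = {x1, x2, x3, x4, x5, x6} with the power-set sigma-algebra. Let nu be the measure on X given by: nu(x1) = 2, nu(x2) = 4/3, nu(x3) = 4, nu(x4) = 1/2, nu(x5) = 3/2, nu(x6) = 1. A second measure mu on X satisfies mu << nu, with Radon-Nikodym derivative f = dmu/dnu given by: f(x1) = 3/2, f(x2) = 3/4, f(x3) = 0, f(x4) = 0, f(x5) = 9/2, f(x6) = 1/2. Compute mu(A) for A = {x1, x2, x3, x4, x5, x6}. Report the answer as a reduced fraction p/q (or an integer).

By the defining property of the Radon-Nikodym derivative, for every measurable set A,
  mu(A) = integral_A f dnu.
Since nu is a discrete measure concentrated on the atoms of X, the integral over A reduces to the sum
  mu(A) = sum_{x in A} f(x) * nu({x}).
Computing each term:
  x1: f(x1) * nu(x1) = 3/2 * 2 = 3.
  x2: f(x2) * nu(x2) = 3/4 * 4/3 = 1.
  x3: f(x3) * nu(x3) = 0 * 4 = 0.
  x4: f(x4) * nu(x4) = 0 * 1/2 = 0.
  x5: f(x5) * nu(x5) = 9/2 * 3/2 = 27/4.
  x6: f(x6) * nu(x6) = 1/2 * 1 = 1/2.
Summing: mu(A) = 3 + 1 + 0 + 0 + 27/4 + 1/2 = 45/4.

45/4


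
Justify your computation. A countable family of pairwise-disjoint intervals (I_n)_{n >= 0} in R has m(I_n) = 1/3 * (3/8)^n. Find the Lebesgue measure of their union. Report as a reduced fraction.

By countable additivity of the Lebesgue measure on pairwise disjoint measurable sets,
  m(union_{n >= 0} I_n) = sum_{n >= 0} m(I_n) = sum_{n >= 0} a * r^n,
  with a = 1/3 and r = 3/8.
Since 0 < r = 3/8 < 1, the geometric series converges:
  sum_{n >= 0} a * r^n = a / (1 - r).
  = 1/3 / (1 - 3/8)
  = 1/3 / (5/8)
  = 8/15.

8/15


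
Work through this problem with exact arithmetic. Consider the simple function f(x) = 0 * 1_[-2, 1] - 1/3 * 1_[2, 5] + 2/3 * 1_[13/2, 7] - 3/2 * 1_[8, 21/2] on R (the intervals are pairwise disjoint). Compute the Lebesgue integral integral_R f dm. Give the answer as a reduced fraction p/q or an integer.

For a simple function f = sum_i c_i * 1_{A_i} with disjoint A_i,
  integral f dm = sum_i c_i * m(A_i).
Lengths of the A_i:
  m(A_1) = 1 - (-2) = 3.
  m(A_2) = 5 - 2 = 3.
  m(A_3) = 7 - 13/2 = 1/2.
  m(A_4) = 21/2 - 8 = 5/2.
Contributions c_i * m(A_i):
  (0) * (3) = 0.
  (-1/3) * (3) = -1.
  (2/3) * (1/2) = 1/3.
  (-3/2) * (5/2) = -15/4.
Total: 0 - 1 + 1/3 - 15/4 = -53/12.

-53/12


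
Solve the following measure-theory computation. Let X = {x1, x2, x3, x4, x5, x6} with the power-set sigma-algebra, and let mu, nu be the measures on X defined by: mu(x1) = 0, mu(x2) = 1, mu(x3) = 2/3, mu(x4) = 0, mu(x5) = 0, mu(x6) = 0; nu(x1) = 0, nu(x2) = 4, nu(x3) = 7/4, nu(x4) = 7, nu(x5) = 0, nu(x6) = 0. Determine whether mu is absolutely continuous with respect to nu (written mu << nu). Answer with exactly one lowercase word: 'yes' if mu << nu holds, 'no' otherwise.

mu << nu means: every nu-null measurable set is also mu-null; equivalently, for every atom x, if nu({x}) = 0 then mu({x}) = 0.
Checking each atom:
  x1: nu = 0, mu = 0 -> consistent with mu << nu.
  x2: nu = 4 > 0 -> no constraint.
  x3: nu = 7/4 > 0 -> no constraint.
  x4: nu = 7 > 0 -> no constraint.
  x5: nu = 0, mu = 0 -> consistent with mu << nu.
  x6: nu = 0, mu = 0 -> consistent with mu << nu.
No atom violates the condition. Therefore mu << nu.

yes


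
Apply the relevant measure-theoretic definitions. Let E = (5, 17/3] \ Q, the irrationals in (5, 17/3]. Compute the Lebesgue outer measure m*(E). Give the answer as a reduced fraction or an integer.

The interval I = (5, 17/3] has m(I) = 17/3 - 5 = 2/3 (endpoints are measure-zero, so open/closed/half-open agree). Write I = (I cap Q) u (I \ Q). The rationals in I are countable, so m*(I cap Q) = 0 (cover each rational by intervals whose total length is arbitrarily small). By countable subadditivity m*(I) <= m*(I cap Q) + m*(I \ Q), hence m*(I \ Q) >= m(I) = 2/3. The reverse inequality m*(I \ Q) <= m*(I) = 2/3 is trivial since (I \ Q) is a subset of I. Therefore m*(I \ Q) = 2/3.

2/3


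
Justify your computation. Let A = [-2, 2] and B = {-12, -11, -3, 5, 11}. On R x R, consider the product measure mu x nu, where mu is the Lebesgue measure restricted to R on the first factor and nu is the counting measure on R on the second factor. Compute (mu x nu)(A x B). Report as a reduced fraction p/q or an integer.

For a measurable rectangle A x B, the product measure satisfies
  (mu x nu)(A x B) = mu(A) * nu(B).
  mu(A) = 4.
  nu(B) = 5.
  (mu x nu)(A x B) = 4 * 5 = 20.

20


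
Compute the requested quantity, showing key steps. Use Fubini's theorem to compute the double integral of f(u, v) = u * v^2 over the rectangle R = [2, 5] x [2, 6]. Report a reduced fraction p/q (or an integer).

f(u, v) is a tensor product of a function of u and a function of v, and both factors are bounded continuous (hence Lebesgue integrable) on the rectangle, so Fubini's theorem applies:
  integral_R f d(m x m) = (integral_a1^b1 u du) * (integral_a2^b2 v^2 dv).
Inner integral in u: integral_{2}^{5} u du = (5^2 - 2^2)/2
  = 21/2.
Inner integral in v: integral_{2}^{6} v^2 dv = (6^3 - 2^3)/3
  = 208/3.
Product: (21/2) * (208/3) = 728.

728


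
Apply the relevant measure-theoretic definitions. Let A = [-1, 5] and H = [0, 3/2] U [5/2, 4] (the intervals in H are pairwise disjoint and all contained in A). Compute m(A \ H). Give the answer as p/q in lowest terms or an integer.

The ambient interval has length m(A) = 5 - (-1) = 6.
Since the holes are disjoint and sit inside A, by finite additivity
  m(H) = sum_i (b_i - a_i), and m(A \ H) = m(A) - m(H).
Computing the hole measures:
  m(H_1) = 3/2 - 0 = 3/2.
  m(H_2) = 4 - 5/2 = 3/2.
Summed: m(H) = 3/2 + 3/2 = 3.
So m(A \ H) = 6 - 3 = 3.

3


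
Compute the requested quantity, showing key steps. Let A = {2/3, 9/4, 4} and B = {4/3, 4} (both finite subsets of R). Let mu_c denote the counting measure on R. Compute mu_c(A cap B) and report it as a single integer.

Counting measure on a finite set equals cardinality. mu_c(A cap B) = |A cap B| (elements appearing in both).
Enumerating the elements of A that also lie in B gives 1 element(s).
So mu_c(A cap B) = 1.

1


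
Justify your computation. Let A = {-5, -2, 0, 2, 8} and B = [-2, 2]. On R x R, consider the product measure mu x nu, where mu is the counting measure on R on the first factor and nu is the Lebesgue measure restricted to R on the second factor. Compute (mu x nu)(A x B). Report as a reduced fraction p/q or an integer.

For a measurable rectangle A x B, the product measure satisfies
  (mu x nu)(A x B) = mu(A) * nu(B).
  mu(A) = 5.
  nu(B) = 4.
  (mu x nu)(A x B) = 5 * 4 = 20.

20


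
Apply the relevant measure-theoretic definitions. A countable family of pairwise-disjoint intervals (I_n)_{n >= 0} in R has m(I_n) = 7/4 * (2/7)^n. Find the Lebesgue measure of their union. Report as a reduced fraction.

By countable additivity of the Lebesgue measure on pairwise disjoint measurable sets,
  m(union_{n >= 0} I_n) = sum_{n >= 0} m(I_n) = sum_{n >= 0} a * r^n,
  with a = 7/4 and r = 2/7.
Since 0 < r = 2/7 < 1, the geometric series converges:
  sum_{n >= 0} a * r^n = a / (1 - r).
  = 7/4 / (1 - 2/7)
  = 7/4 / (5/7)
  = 49/20.

49/20


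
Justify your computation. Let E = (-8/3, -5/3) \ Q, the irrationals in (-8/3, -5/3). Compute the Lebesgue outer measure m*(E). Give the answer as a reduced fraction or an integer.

The interval I = (-8/3, -5/3) has m(I) = -5/3 - (-8/3) = 1 (endpoints are measure-zero, so open/closed/half-open agree). Write I = (I cap Q) u (I \ Q). The rationals in I are countable, so m*(I cap Q) = 0 (cover each rational by intervals whose total length is arbitrarily small). By countable subadditivity m*(I) <= m*(I cap Q) + m*(I \ Q), hence m*(I \ Q) >= m(I) = 1. The reverse inequality m*(I \ Q) <= m*(I) = 1 is trivial since (I \ Q) is a subset of I. Therefore m*(I \ Q) = 1.

1


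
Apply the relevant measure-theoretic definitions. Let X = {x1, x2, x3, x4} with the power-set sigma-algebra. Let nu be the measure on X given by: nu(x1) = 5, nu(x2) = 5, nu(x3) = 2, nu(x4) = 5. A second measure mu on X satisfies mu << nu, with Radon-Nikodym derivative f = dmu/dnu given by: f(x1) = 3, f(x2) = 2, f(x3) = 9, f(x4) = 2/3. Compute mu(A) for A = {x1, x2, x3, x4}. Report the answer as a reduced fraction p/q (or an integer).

By the defining property of the Radon-Nikodym derivative, for every measurable set A,
  mu(A) = integral_A f dnu.
Since nu is a discrete measure concentrated on the atoms of X, the integral over A reduces to the sum
  mu(A) = sum_{x in A} f(x) * nu({x}).
Computing each term:
  x1: f(x1) * nu(x1) = 3 * 5 = 15.
  x2: f(x2) * nu(x2) = 2 * 5 = 10.
  x3: f(x3) * nu(x3) = 9 * 2 = 18.
  x4: f(x4) * nu(x4) = 2/3 * 5 = 10/3.
Summing: mu(A) = 15 + 10 + 18 + 10/3 = 139/3.

139/3


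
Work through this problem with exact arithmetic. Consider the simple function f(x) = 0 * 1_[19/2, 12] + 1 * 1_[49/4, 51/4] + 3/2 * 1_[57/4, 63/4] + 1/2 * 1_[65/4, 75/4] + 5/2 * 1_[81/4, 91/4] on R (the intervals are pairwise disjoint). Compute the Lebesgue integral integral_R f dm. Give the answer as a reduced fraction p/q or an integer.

For a simple function f = sum_i c_i * 1_{A_i} with disjoint A_i,
  integral f dm = sum_i c_i * m(A_i).
Lengths of the A_i:
  m(A_1) = 12 - 19/2 = 5/2.
  m(A_2) = 51/4 - 49/4 = 1/2.
  m(A_3) = 63/4 - 57/4 = 3/2.
  m(A_4) = 75/4 - 65/4 = 5/2.
  m(A_5) = 91/4 - 81/4 = 5/2.
Contributions c_i * m(A_i):
  (0) * (5/2) = 0.
  (1) * (1/2) = 1/2.
  (3/2) * (3/2) = 9/4.
  (1/2) * (5/2) = 5/4.
  (5/2) * (5/2) = 25/4.
Total: 0 + 1/2 + 9/4 + 5/4 + 25/4 = 41/4.

41/4


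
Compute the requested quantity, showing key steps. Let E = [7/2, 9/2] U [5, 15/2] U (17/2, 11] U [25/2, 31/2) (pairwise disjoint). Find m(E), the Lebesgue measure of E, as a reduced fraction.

For pairwise disjoint intervals, m(union_i I_i) = sum_i m(I_i),
and m is invariant under swapping open/closed endpoints (single points have measure 0).
So m(E) = sum_i (b_i - a_i).
  I_1 has length 9/2 - 7/2 = 1.
  I_2 has length 15/2 - 5 = 5/2.
  I_3 has length 11 - 17/2 = 5/2.
  I_4 has length 31/2 - 25/2 = 3.
Summing:
  m(E) = 1 + 5/2 + 5/2 + 3 = 9.

9


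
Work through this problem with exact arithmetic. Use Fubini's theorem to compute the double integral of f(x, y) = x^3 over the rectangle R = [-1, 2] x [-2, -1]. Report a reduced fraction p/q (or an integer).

f(x, y) is a tensor product of a function of x and a function of y, and both factors are bounded continuous (hence Lebesgue integrable) on the rectangle, so Fubini's theorem applies:
  integral_R f d(m x m) = (integral_a1^b1 x^3 dx) * (integral_a2^b2 1 dy).
Inner integral in x: integral_{-1}^{2} x^3 dx = (2^4 - (-1)^4)/4
  = 15/4.
Inner integral in y: integral_{-2}^{-1} 1 dy = ((-1)^1 - (-2)^1)/1
  = 1.
Product: (15/4) * (1) = 15/4.

15/4


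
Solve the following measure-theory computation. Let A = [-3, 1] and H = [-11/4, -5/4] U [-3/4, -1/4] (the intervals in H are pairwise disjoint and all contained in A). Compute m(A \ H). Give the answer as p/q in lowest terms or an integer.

The ambient interval has length m(A) = 1 - (-3) = 4.
Since the holes are disjoint and sit inside A, by finite additivity
  m(H) = sum_i (b_i - a_i), and m(A \ H) = m(A) - m(H).
Computing the hole measures:
  m(H_1) = -5/4 - (-11/4) = 3/2.
  m(H_2) = -1/4 - (-3/4) = 1/2.
Summed: m(H) = 3/2 + 1/2 = 2.
So m(A \ H) = 4 - 2 = 2.

2


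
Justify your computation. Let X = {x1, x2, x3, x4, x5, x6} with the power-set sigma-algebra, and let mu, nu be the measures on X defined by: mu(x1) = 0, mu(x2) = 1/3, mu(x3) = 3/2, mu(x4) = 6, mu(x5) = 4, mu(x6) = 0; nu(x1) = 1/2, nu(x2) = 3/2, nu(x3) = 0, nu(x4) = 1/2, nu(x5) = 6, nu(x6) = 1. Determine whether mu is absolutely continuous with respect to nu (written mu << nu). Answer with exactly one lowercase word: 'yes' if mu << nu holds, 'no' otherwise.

mu << nu means: every nu-null measurable set is also mu-null; equivalently, for every atom x, if nu({x}) = 0 then mu({x}) = 0.
Checking each atom:
  x1: nu = 1/2 > 0 -> no constraint.
  x2: nu = 3/2 > 0 -> no constraint.
  x3: nu = 0, mu = 3/2 > 0 -> violates mu << nu.
  x4: nu = 1/2 > 0 -> no constraint.
  x5: nu = 6 > 0 -> no constraint.
  x6: nu = 1 > 0 -> no constraint.
The atom(s) x3 violate the condition (nu = 0 but mu > 0). Therefore mu is NOT absolutely continuous w.r.t. nu.

no


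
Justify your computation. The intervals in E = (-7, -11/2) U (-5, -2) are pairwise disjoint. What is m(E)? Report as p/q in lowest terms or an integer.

For pairwise disjoint intervals, m(union_i I_i) = sum_i m(I_i),
and m is invariant under swapping open/closed endpoints (single points have measure 0).
So m(E) = sum_i (b_i - a_i).
  I_1 has length -11/2 - (-7) = 3/2.
  I_2 has length -2 - (-5) = 3.
Summing:
  m(E) = 3/2 + 3 = 9/2.

9/2


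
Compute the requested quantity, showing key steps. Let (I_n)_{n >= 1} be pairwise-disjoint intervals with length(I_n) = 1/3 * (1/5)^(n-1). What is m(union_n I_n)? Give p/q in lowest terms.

By countable additivity of the Lebesgue measure on pairwise disjoint measurable sets,
  m(union_{n >= 1} I_n) = sum_{n >= 1} m(I_n) = sum_{n >= 1} a * r^(n-1),
  with a = 1/3 and r = 1/5.
Since 0 < r = 1/5 < 1, the geometric series converges:
  sum_{n >= 1} a * r^(n-1) = a / (1 - r).
  = 1/3 / (1 - 1/5)
  = 1/3 / (4/5)
  = 5/12.

5/12


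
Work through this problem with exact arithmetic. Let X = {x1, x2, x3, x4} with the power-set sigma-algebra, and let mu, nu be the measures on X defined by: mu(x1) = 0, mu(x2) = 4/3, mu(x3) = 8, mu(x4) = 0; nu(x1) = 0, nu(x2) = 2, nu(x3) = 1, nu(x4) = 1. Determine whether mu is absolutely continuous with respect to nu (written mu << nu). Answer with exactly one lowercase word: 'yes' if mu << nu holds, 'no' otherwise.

mu << nu means: every nu-null measurable set is also mu-null; equivalently, for every atom x, if nu({x}) = 0 then mu({x}) = 0.
Checking each atom:
  x1: nu = 0, mu = 0 -> consistent with mu << nu.
  x2: nu = 2 > 0 -> no constraint.
  x3: nu = 1 > 0 -> no constraint.
  x4: nu = 1 > 0 -> no constraint.
No atom violates the condition. Therefore mu << nu.

yes


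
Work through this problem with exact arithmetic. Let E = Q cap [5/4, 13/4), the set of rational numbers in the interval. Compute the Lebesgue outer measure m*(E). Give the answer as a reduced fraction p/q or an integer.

E = Q cap [5/4, 13/4) is a subset of Q, which is countable. Enumerate Q = {q_1, q_2, ...}; for any eps > 0, cover q_k by the open interval (q_k - eps/2^(k+1), q_k + eps/2^(k+1)), of length eps/2^k. The total cover length is sum_{k>=1} eps/2^k = eps. Hence m*(E) <= m*(Q) <= eps for every eps > 0, and since outer measure is non-negative, m*(E) = 0.

0


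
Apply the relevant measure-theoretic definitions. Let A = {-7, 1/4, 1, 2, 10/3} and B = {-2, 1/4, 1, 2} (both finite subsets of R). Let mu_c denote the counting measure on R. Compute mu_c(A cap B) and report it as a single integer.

Counting measure on a finite set equals cardinality. mu_c(A cap B) = |A cap B| (elements appearing in both).
Enumerating the elements of A that also lie in B gives 3 element(s).
So mu_c(A cap B) = 3.

3


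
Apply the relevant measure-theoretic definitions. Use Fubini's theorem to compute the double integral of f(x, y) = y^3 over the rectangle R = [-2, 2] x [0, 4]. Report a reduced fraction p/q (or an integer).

f(x, y) is a tensor product of a function of x and a function of y, and both factors are bounded continuous (hence Lebesgue integrable) on the rectangle, so Fubini's theorem applies:
  integral_R f d(m x m) = (integral_a1^b1 1 dx) * (integral_a2^b2 y^3 dy).
Inner integral in x: integral_{-2}^{2} 1 dx = (2^1 - (-2)^1)/1
  = 4.
Inner integral in y: integral_{0}^{4} y^3 dy = (4^4 - 0^4)/4
  = 64.
Product: (4) * (64) = 256.

256


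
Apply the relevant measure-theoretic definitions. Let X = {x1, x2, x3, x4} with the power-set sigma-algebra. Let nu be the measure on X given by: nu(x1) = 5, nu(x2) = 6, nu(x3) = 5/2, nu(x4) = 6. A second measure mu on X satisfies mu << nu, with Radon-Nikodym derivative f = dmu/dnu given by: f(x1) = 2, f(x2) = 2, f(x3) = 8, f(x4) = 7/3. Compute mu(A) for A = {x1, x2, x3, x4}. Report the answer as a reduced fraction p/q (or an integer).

By the defining property of the Radon-Nikodym derivative, for every measurable set A,
  mu(A) = integral_A f dnu.
Since nu is a discrete measure concentrated on the atoms of X, the integral over A reduces to the sum
  mu(A) = sum_{x in A} f(x) * nu({x}).
Computing each term:
  x1: f(x1) * nu(x1) = 2 * 5 = 10.
  x2: f(x2) * nu(x2) = 2 * 6 = 12.
  x3: f(x3) * nu(x3) = 8 * 5/2 = 20.
  x4: f(x4) * nu(x4) = 7/3 * 6 = 14.
Summing: mu(A) = 10 + 12 + 20 + 14 = 56.

56


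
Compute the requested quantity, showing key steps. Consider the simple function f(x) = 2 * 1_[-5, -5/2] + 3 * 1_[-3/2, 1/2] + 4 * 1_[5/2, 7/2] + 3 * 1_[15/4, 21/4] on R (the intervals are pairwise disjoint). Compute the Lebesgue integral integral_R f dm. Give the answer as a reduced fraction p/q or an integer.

For a simple function f = sum_i c_i * 1_{A_i} with disjoint A_i,
  integral f dm = sum_i c_i * m(A_i).
Lengths of the A_i:
  m(A_1) = -5/2 - (-5) = 5/2.
  m(A_2) = 1/2 - (-3/2) = 2.
  m(A_3) = 7/2 - 5/2 = 1.
  m(A_4) = 21/4 - 15/4 = 3/2.
Contributions c_i * m(A_i):
  (2) * (5/2) = 5.
  (3) * (2) = 6.
  (4) * (1) = 4.
  (3) * (3/2) = 9/2.
Total: 5 + 6 + 4 + 9/2 = 39/2.

39/2


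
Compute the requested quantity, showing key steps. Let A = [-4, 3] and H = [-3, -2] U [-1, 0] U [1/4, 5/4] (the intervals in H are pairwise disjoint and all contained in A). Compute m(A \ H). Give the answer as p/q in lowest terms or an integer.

The ambient interval has length m(A) = 3 - (-4) = 7.
Since the holes are disjoint and sit inside A, by finite additivity
  m(H) = sum_i (b_i - a_i), and m(A \ H) = m(A) - m(H).
Computing the hole measures:
  m(H_1) = -2 - (-3) = 1.
  m(H_2) = 0 - (-1) = 1.
  m(H_3) = 5/4 - 1/4 = 1.
Summed: m(H) = 1 + 1 + 1 = 3.
So m(A \ H) = 7 - 3 = 4.

4


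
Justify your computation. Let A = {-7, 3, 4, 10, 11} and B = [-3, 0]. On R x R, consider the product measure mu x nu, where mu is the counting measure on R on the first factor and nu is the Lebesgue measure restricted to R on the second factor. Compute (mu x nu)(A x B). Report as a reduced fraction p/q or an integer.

For a measurable rectangle A x B, the product measure satisfies
  (mu x nu)(A x B) = mu(A) * nu(B).
  mu(A) = 5.
  nu(B) = 3.
  (mu x nu)(A x B) = 5 * 3 = 15.

15


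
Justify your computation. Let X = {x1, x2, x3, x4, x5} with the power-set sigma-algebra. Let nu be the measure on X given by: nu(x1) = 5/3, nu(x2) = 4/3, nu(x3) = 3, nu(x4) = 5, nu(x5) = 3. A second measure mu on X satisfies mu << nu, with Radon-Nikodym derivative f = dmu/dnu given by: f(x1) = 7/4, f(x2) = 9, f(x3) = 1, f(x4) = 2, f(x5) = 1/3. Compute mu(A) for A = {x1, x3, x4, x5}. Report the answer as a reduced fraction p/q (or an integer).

By the defining property of the Radon-Nikodym derivative, for every measurable set A,
  mu(A) = integral_A f dnu.
Since nu is a discrete measure concentrated on the atoms of X, the integral over A reduces to the sum
  mu(A) = sum_{x in A} f(x) * nu({x}).
Computing each term:
  x1: f(x1) * nu(x1) = 7/4 * 5/3 = 35/12.
  x3: f(x3) * nu(x3) = 1 * 3 = 3.
  x4: f(x4) * nu(x4) = 2 * 5 = 10.
  x5: f(x5) * nu(x5) = 1/3 * 3 = 1.
Summing: mu(A) = 35/12 + 3 + 10 + 1 = 203/12.

203/12


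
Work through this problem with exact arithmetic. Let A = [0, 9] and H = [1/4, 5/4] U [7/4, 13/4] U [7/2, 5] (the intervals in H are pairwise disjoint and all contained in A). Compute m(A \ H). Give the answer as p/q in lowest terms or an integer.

The ambient interval has length m(A) = 9 - 0 = 9.
Since the holes are disjoint and sit inside A, by finite additivity
  m(H) = sum_i (b_i - a_i), and m(A \ H) = m(A) - m(H).
Computing the hole measures:
  m(H_1) = 5/4 - 1/4 = 1.
  m(H_2) = 13/4 - 7/4 = 3/2.
  m(H_3) = 5 - 7/2 = 3/2.
Summed: m(H) = 1 + 3/2 + 3/2 = 4.
So m(A \ H) = 9 - 4 = 5.

5


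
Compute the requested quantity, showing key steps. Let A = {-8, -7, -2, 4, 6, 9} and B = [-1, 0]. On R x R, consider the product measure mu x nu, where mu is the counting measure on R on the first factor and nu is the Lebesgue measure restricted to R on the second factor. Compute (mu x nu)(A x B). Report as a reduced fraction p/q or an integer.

For a measurable rectangle A x B, the product measure satisfies
  (mu x nu)(A x B) = mu(A) * nu(B).
  mu(A) = 6.
  nu(B) = 1.
  (mu x nu)(A x B) = 6 * 1 = 6.

6


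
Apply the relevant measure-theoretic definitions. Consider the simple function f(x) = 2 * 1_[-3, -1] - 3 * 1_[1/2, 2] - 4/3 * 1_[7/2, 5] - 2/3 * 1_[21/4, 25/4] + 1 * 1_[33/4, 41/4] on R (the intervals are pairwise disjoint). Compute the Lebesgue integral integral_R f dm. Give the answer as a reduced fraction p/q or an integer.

For a simple function f = sum_i c_i * 1_{A_i} with disjoint A_i,
  integral f dm = sum_i c_i * m(A_i).
Lengths of the A_i:
  m(A_1) = -1 - (-3) = 2.
  m(A_2) = 2 - 1/2 = 3/2.
  m(A_3) = 5 - 7/2 = 3/2.
  m(A_4) = 25/4 - 21/4 = 1.
  m(A_5) = 41/4 - 33/4 = 2.
Contributions c_i * m(A_i):
  (2) * (2) = 4.
  (-3) * (3/2) = -9/2.
  (-4/3) * (3/2) = -2.
  (-2/3) * (1) = -2/3.
  (1) * (2) = 2.
Total: 4 - 9/2 - 2 - 2/3 + 2 = -7/6.

-7/6
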